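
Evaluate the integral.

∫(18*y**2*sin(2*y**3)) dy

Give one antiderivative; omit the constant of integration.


Answer: -3*cos(2*y**3).


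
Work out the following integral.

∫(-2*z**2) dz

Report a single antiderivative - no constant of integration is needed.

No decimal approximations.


Answer: -2*z**3/3.


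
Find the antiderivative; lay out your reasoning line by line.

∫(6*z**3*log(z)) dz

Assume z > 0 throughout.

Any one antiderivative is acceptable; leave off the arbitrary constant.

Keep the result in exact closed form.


Step 1. Integrate ∫(6*z**3*log(z)) dz by parts with u = log(z), dv = (6*z**3) dz, so v = 3*z**4/2 [assuming z > 0]: now 3*z**4*log(z)/2 + ∫(-3*z**3/2) dz.
Step 2. Evaluate the standard form: now 3*z**4*log(z)/2 - 3*z**4/8.
Answer: 3*z**4*log(z)/2 - 3*z**4/8.


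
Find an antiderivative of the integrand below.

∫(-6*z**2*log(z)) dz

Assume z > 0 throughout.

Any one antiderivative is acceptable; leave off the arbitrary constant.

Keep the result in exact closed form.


Answer: -2*z**3*log(z) + 2*z**3/3.


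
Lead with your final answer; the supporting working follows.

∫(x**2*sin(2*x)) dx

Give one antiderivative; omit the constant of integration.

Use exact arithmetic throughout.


The answer is -x**2*cos(2*x)/2 + x*sin(2*x)/2 + cos(2*x)/4.
Step 1. Integrate ∫(x**2*sin(2*x)) dx by parts with u = x**2, dv = (sin(2*x)) dx, so v = -cos(2*x)/2: now -x**2*cos(2*x)/2 + ∫(x*cos(2*x)) dx.
Step 2. Integrate ∫(x*cos(2*x)) dx by parts with u = x, dv = (cos(2*x)) dx, so v = sin(2*x)/2: now -x**2*cos(2*x)/2 + x*sin(2*x)/2 + ∫(-sin(2*x)/2) dx.
Step 3. Evaluate the standard form: now -x**2*cos(2*x)/2 + x*sin(2*x)/2 + cos(2*x)/4.
Answer: -x**2*cos(2*x)/2 + x*sin(2*x)/2 + cos(2*x)/4.


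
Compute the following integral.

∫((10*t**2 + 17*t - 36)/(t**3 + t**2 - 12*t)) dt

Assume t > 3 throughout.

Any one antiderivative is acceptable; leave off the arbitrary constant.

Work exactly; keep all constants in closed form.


Answer: 3*log(t) + 5*log(t - 3) + 2*log(t + 4).


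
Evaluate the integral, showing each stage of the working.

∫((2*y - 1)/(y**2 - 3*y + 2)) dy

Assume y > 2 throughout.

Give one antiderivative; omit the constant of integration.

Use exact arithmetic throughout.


Step 1. Decompose ∫((2*y - 1)/(y**2 - 3*y + 2)) dy by partial fractions, (2*y - 1)/(y**2 - 3*y + 2) = -1/(y - 1) + 3/(y - 2): now ∫(3/(y - 2)) dy + ∫(-1/(y - 1)) dy.
Step 2. Evaluate the standard form [assuming y > 1]: now -log(y - 1) + ∫(3/(y - 2)) dy.
Step 3. Evaluate the standard form [assuming y > 2]: now 3*log(y - 2) - log(y - 1).
Answer: 3*log(y - 2) - log(y - 1).


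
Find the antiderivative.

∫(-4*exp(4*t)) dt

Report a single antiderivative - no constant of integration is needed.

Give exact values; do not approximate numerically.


Answer: -exp(4*t).


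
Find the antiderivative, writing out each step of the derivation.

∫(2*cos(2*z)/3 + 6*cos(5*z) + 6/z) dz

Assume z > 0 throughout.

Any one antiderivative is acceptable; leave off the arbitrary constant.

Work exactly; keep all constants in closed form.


Step 1. Rewrite: now ∫(6/z) dz + ∫(2*cos(2*z)/3) dz + ∫(6*cos(5*z)) dz.
Step 2. Evaluate the standard form [assuming z > 0]: now 6*log(z) + ∫(2*cos(2*z)/3) dz + ∫(6*cos(5*z)) dz.
Step 3. Evaluate the standard form: now 6*log(z) + 6*sin(5*z)/5 + ∫(2*cos(2*z)/3) dz.
Step 4. Evaluate the standard form: now 6*log(z) + sin(2*z)/3 + 6*sin(5*z)/5.
Answer: 6*log(z) + sin(2*z)/3 + 6*sin(5*z)/5.


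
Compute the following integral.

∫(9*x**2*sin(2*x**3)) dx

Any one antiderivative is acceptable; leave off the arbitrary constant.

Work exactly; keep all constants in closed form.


Answer: -3*cos(2*x**3)/2.


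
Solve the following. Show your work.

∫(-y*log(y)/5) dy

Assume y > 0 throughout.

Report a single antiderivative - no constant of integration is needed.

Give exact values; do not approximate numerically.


Step 1. Integrate ∫(-y*log(y)/5) dy by parts with u = log(y), dv = (-y/5) dy, so v = -y**2/10 [assuming y > 0]: now -y**2*log(y)/10 + ∫(y/10) dy.
Step 2. Evaluate the standard form: now -y**2*log(y)/10 + y**2/20.
Answer: -y**2*log(y)/10 + y**2/20.


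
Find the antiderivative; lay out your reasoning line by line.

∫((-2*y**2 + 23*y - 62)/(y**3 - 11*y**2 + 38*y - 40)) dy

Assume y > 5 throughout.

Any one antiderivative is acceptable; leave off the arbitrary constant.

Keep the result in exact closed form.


Step 1. Decompose ∫((-2*y**2 + 23*y - 62)/(y**3 - 11*y**2 + 38*y - 40)) dy by partial fractions, (-2*y**2 + 23*y - 62)/(y**3 - 11*y**2 + 38*y - 40) = -4/(y - 2) + 1/(y - 4) + 1/(y - 5): now ∫(1/(y - 5)) dy + ∫(1/(y - 4)) dy + ∫(-4/(y - 2)) dy.
Step 2. Evaluate the standard form [assuming y > 5]: now log(y - 5) + ∫(1/(y - 4)) dy + ∫(-4/(y - 2)) dy.
Step 3. Evaluate the standard form [assuming y > 2]: now log(y - 5) - 4*log(y - 2) + ∫(1/(y - 4)) dy.
Step 4. Evaluate the standard form [assuming y > 4]: now log(y - 5) + log(y - 4) - 4*log(y - 2).
Answer: log(y - 5) + log(y - 4) - 4*log(y - 2).


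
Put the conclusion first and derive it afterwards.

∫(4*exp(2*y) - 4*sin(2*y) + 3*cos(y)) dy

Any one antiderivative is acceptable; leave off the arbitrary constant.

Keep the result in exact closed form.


The answer is 2*exp(2*y) + 3*sin(y) + 2*cos(2*y).
Step 1. Rewrite: now ∫(4*exp(2*y)) dy + ∫(-4*sin(2*y)) dy + ∫(3*cos(y)) dy.
Step 2. Evaluate the standard form: now 2*cos(2*y) + ∫(4*exp(2*y)) dy + ∫(3*cos(y)) dy.
Step 3. Evaluate the standard form: now 3*sin(y) + 2*cos(2*y) + ∫(4*exp(2*y)) dy.
Step 4. Evaluate the standard form: now 2*exp(2*y) + 3*sin(y) + 2*cos(2*y).
Answer: 2*exp(2*y) + 3*sin(y) + 2*cos(2*y).


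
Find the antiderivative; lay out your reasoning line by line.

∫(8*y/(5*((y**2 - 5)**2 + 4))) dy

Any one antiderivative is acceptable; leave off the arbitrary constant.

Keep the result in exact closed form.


Step 1. Substitute u = y**2 - 5, turning ∫(8*y/(5*((y**2 - 5)**2 + 4))) dy into ∫(4/(5*(u**2 + 4))) du: now ∫(4/(5*(u**2 + 4))) du.
Step 2. Evaluate the standard form: now 2*atan(u/2)/5.
Step 3. Substitute back u = y**2 - 5: now 2*atan(y**2/2 - 5/2)/5.
Answer: 2*atan(y**2/2 - 5/2)/5.


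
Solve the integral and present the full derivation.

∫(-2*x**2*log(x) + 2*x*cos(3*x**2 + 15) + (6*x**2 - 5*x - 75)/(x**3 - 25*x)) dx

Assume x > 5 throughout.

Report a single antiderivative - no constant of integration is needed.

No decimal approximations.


Step 1. Rewrite: now ∫(2*x*cos(3*x**2 + 15)) dx + ∫(-2*x**2*log(x)) dx + ∫((6*x**2 - 5*x - 75)/(x**3 - 25*x)) dx.
Step 2. Integrate ∫(-2*x**2*log(x)) dx by parts with u = log(x), dv = (-2*x**2) dx, so v = -2*x**3/3 [assuming x > 0]: now -2*x**3*log(x)/3 + ∫(2*x**2/3) dx + ∫(2*x*cos(3*x**2 + 15)) dx + ∫((6*x**2 - 5*x - 75)/(x**3 - 25*x)) dx.
Step 3. Evaluate the standard form: now -2*x**3*log(x)/3 + 2*x**3/9 + ∫(2*x*cos(3*x**2 + 15)) dx + ∫((6*x**2 - 5*x - 75)/(x**3 - 25*x)) dx.
Step 4. Decompose ∫((6*x**2 - 5*x - 75)/(x**3 - 25*x)) dx by partial fractions, (6*x**2 - 5*x - 75)/(x**3 - 25*x) = 2/(x + 5) + 1/(x - 5) + 3/x: now -2*x**3*log(x)/3 + 2*x**3/9 + ∫(3/x) dx + ∫(2*x*cos(3*x**2 + 15)) dx + ∫(1/(x - 5)) dx + ∫(2/(x + 5)) dx.
Step 5. Evaluate the standard form [assuming x > 0]: now -2*x**3*log(x)/3 + 2*x**3/9 + 3*log(x) + ∫(2*x*cos(3*x**2 + 15)) dx + ∫(1/(x - 5)) dx + ∫(2/(x + 5)) dx.
Step 6. Evaluate the standard form [assuming x > -5]: now -2*x**3*log(x)/3 + 2*x**3/9 + 3*log(x) + 2*log(x + 5) + ∫(2*x*cos(3*x**2 + 15)) dx + ∫(1/(x - 5)) dx.
Step 7. Evaluate the standard form [assuming x > 5]: now -2*x**3*log(x)/3 + 2*x**3/9 + 3*log(x) + log(x - 5) + 2*log(x + 5) + ∫(2*x*cos(3*x**2 + 15)) dx.
Step 8. Substitute u = x**2 + 5, turning ∫(2*x*cos(3*x**2 + 15)) dx into ∫(cos(3*u)) du: now -2*x**3*log(x)/3 + 2*x**3/9 + 3*log(x) + log(x - 5) + 2*log(x + 5) + ∫(cos(3*u)) du.
Step 9. Evaluate the standard form: now -2*x**3*log(x)/3 + 2*x**3/9 + 3*log(x) + log(x - 5) + 2*log(x + 5) + sin(3*u)/3.
Step 10. Substitute back u = x**2 + 5: now -2*x**3*log(x)/3 + 2*x**3/9 + 3*log(x) + log(x - 5) + 2*log(x + 5) + sin(3*x**2 + 15)/3.
Answer: -2*x**3*log(x)/3 + 2*x**3/9 + 3*log(x) + log(x - 5) + 2*log(x + 5) + sin(3*x**2 + 15)/3.


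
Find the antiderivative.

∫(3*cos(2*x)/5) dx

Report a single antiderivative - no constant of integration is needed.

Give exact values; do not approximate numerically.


Answer: 3*sin(2*x)/10.


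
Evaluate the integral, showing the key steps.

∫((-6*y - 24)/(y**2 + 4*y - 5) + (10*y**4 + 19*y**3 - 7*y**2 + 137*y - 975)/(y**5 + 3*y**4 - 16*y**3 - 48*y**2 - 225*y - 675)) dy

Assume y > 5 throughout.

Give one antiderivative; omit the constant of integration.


Step 1. Rewrite: now ∫((-6*y - 24)/(y**2 + 4*y - 5)) dy + ∫((10*y**4 + 19*y**3 - 7*y**2 + 137*y - 975)/(y**5 + 3*y**4 - 16*y**3 - 48*y**2 - 225*y - 675)) dy.
Step 2. Decompose ∫((-6*y - 24)/(y**2 + 4*y - 5)) dy by partial fractions, (-6*y - 24)/(y**2 + 4*y - 5) = -1/(y + 5) - 5/(y - 1): now ∫((10*y**4 + 19*y**3 - 7*y**2 + 137*y - 975)/(y**5 + 3*y**4 - 16*y**3 - 48*y**2 - 225*y - 675)) dy + ∫(-5/(y - 1)) dy + ∫(-1/(y + 5)) dy.
Step 3. Evaluate the standard form [assuming y > 1]: now -5*log(y - 1) + ∫((10*y**4 + 19*y**3 - 7*y**2 + 137*y - 975)/(y**5 + 3*y**4 - 16*y**3 - 48*y**2 - 225*y - 675)) dy + ∫(-1/(y + 5)) dy.
Step 4. Evaluate the standard form [assuming y > -5]: now -5*log(y - 1) - log(y + 5) + ∫((10*y**4 + 19*y**3 - 7*y**2 + 137*y - 975)/(y**5 + 3*y**4 - 16*y**3 - 48*y**2 - 225*y - 675)) dy.
Step 5. Decompose ∫((10*y**4 + 19*y**3 - 7*y**2 + 137*y - 975)/(y**5 + 3*y**4 - 16*y**3 - 48*y**2 - 225*y - 675)) dy by partial fractions, (10*y**4 + 19*y**3 - 7*y**2 + 137*y - 975)/(y**5 + 3*y**4 - 16*y**3 - 48*y**2 - 225*y - 675) = 1/(y**2 + 9) + 3/(y + 5) + 4/(y + 3) + 3/(y - 5): now -5*log(y - 1) - log(y + 5) + ∫(3/(y - 5)) dy + ∫(4/(y + 3)) dy + ∫(3/(y + 5)) dy + ∫(1/(y**2 + 9)) dy.
Step 6. Evaluate the standard form [assuming y > 5]: now 3*log(y - 5) - 5*log(y - 1) - log(y + 5) + ∫(4/(y + 3)) dy + ∫(3/(y + 5)) dy + ∫(1/(y**2 + 9)) dy.
Step 7. Evaluate the standard form [assuming y > -3]: now 3*log(y - 5) - 5*log(y - 1) + 4*log(y + 3) - log(y + 5) + ∫(3/(y + 5)) dy + ∫(1/(y**2 + 9)) dy.
Step 8. Evaluate the standard form [assuming y > -5]: now 3*log(y - 5) - 5*log(y - 1) + 4*log(y + 3) + 2*log(y + 5) + ∫(1/(y**2 + 9)) dy.
Step 9. Evaluate the standard form: now 3*log(y - 5) - 5*log(y - 1) + 4*log(y + 3) + 2*log(y + 5) + atan(y/3)/3.
Answer: 3*log(y - 5) - 5*log(y - 1) + 4*log(y + 3) + 2*log(y + 5) + atan(y/3)/3.


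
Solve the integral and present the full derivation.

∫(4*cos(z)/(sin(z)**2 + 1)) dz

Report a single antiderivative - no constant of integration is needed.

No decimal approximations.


Step 1. Substitute u = sin(z), turning ∫(4*cos(z)/(sin(z)**2 + 1)) dz into ∫(4/(u**2 + 1)) du: now ∫(4/(u**2 + 1)) du.
Step 2. Evaluate the standard form: now 4*atan(u).
Step 3. Substitute back u = sin(z): now 4*atan(sin(z)).
Answer: 4*atan(sin(z)).


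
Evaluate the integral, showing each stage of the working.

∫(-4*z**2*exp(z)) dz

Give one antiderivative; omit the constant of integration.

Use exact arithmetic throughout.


Step 1. Integrate ∫(-4*z**2*exp(z)) dz by parts with u = z**2, dv = (-4*exp(z)) dz, so v = -4*exp(z): now -4*z**2*exp(z) + ∫(8*z*exp(z)) dz.
Step 2. Integrate ∫(8*z*exp(z)) dz by parts with u = z, dv = (8*exp(z)) dz, so v = 8*exp(z): now -4*z**2*exp(z) + 8*z*exp(z) + ∫(-8*exp(z)) dz.
Step 3. Evaluate the standard form: now -4*z**2*exp(z) + 8*z*exp(z) - 8*exp(z).
Answer: -4*z**2*exp(z) + 8*z*exp(z) - 8*exp(z).


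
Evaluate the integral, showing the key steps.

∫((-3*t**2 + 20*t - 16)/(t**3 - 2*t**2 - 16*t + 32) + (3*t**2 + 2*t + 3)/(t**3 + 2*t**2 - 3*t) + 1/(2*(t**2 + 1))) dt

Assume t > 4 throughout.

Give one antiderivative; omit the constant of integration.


Step 1. Rewrite: now ∫((-3*t**2 + 20*t - 16)/(t**3 - 2*t**2 - 16*t + 32)) dt + ∫((3*t**2 + 2*t + 3)/(t**3 + 2*t**2 - 3*t)) dt + ∫(1/(2*(t**2 + 1))) dt.
Step 2. Decompose ∫((-3*t**2 + 20*t - 16)/(t**3 - 2*t**2 - 16*t + 32)) dt by partial fractions, (-3*t**2 + 20*t - 16)/(t**3 - 2*t**2 - 16*t + 32) = -3/(t + 4) - 1/(t - 2) + 1/(t - 4): now ∫((3*t**2 + 2*t + 3)/(t**3 + 2*t**2 - 3*t)) dt + ∫(1/(t - 4)) dt + ∫(-1/(t - 2)) dt + ∫(-3/(t + 4)) dt + ∫(1/(2*(t**2 + 1))) dt.
Step 3. Evaluate the standard form [assuming t > -4]: now -3*log(t + 4) + ∫((3*t**2 + 2*t + 3)/(t**3 + 2*t**2 - 3*t)) dt + ∫(1/(t - 4)) dt + ∫(-1/(t - 2)) dt + ∫(1/(2*(t**2 + 1))) dt.
Step 4. Evaluate the standard form [assuming t > 2]: now -log(t - 2) - 3*log(t + 4) + ∫((3*t**2 + 2*t + 3)/(t**3 + 2*t**2 - 3*t)) dt + ∫(1/(t - 4)) dt + ∫(1/(2*(t**2 + 1))) dt.
Step 5. Evaluate the standard form [assuming t > 4]: now log(t - 4) - log(t - 2) - 3*log(t + 4) + ∫((3*t**2 + 2*t + 3)/(t**3 + 2*t**2 - 3*t)) dt + ∫(1/(2*(t**2 + 1))) dt.
Step 6. Decompose ∫((3*t**2 + 2*t + 3)/(t**3 + 2*t**2 - 3*t)) dt by partial fractions, (3*t**2 + 2*t + 3)/(t**3 + 2*t**2 - 3*t) = 2/(t + 3) + 2/(t - 1) - 1/t: now log(t - 4) - log(t - 2) - 3*log(t + 4) + ∫(-1/t) dt + ∫(2/(t - 1)) dt + ∫(2/(t + 3)) dt + ∫(1/(2*(t**2 + 1))) dt.
Step 7. Evaluate the standard form [assuming t > 0]: now -log(t) + log(t - 4) - log(t - 2) - 3*log(t + 4) + ∫(2/(t - 1)) dt + ∫(2/(t + 3)) dt + ∫(1/(2*(t**2 + 1))) dt.
Step 8. Evaluate the standard form [assuming t > 1]: now -log(t) + log(t - 4) - log(t - 2) + 2*log(t - 1) - 3*log(t + 4) + ∫(2/(t + 3)) dt + ∫(1/(2*(t**2 + 1))) dt.
Step 9. Evaluate the standard form [assuming t > -3]: now -log(t) + log(t - 4) - log(t - 2) + 2*log(t - 1) + 2*log(t + 3) - 3*log(t + 4) + ∫(1/(2*(t**2 + 1))) dt.
Step 10. Evaluate the standard form: now -log(t) + log(t - 4) - log(t - 2) + 2*log(t - 1) + 2*log(t + 3) - 3*log(t + 4) + atan(t)/2.
Answer: -log(t) + log(t - 4) - log(t - 2) + 2*log(t - 1) + 2*log(t + 3) - 3*log(t + 4) + atan(t)/2.


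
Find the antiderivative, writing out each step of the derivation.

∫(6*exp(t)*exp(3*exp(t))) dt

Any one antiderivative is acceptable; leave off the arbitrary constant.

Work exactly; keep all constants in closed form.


Step 1. Substitute u = exp(t), turning ∫(6*exp(t)*exp(3*exp(t))) dt into ∫(6*exp(3*u)) du: now ∫(6*exp(3*u)) du.
Step 2. Evaluate the standard form: now 2*exp(3*u).
Step 3. Substitute back u = exp(t): now 2*exp(3*exp(t)).
Answer: 2*exp(3*exp(t)).


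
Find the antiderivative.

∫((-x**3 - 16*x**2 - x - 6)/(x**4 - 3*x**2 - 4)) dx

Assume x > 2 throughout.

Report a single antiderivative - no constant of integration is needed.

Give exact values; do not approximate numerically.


Answer: -4*log(x - 2) + 3*log(x + 2) - 2*atan(x).


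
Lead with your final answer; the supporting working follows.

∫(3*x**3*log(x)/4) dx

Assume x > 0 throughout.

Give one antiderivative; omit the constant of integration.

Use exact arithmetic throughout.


The answer is 3*x**4*log(x)/16 - 3*x**4/64.
Step 1. Integrate ∫(3*x**3*log(x)/4) dx by parts with u = log(x), dv = (3*x**3/4) dx, so v = 3*x**4/16 [assuming x > 0]: now 3*x**4*log(x)/16 + ∫(-3*x**3/16) dx.
Step 2. Evaluate the standard form: now 3*x**4*log(x)/16 - 3*x**4/64.
Answer: 3*x**4*log(x)/16 - 3*x**4/64.


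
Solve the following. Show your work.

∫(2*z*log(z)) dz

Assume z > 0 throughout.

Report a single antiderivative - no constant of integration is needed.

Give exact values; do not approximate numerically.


Step 1. Integrate ∫(2*z*log(z)) dz by parts with u = log(z), dv = (2*z) dz, so v = z**2 [assuming z > 0]: now z**2*log(z) + ∫(-z) dz.
Step 2. Evaluate the standard form: now z**2*log(z) - z**2/2.
Answer: z**2*log(z) - z**2/2.


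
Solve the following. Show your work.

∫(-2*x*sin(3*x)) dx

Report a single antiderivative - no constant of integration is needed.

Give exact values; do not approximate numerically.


Step 1. Integrate ∫(-2*x*sin(3*x)) dx by parts with u = x, dv = (-2*sin(3*x)) dx, so v = 2*cos(3*x)/3: now 2*x*cos(3*x)/3 + ∫(-2*cos(3*x)/3) dx.
Step 2. Evaluate the standard form: now 2*x*cos(3*x)/3 - 2*sin(3*x)/9.
Answer: 2*x*cos(3*x)/3 - 2*sin(3*x)/9.


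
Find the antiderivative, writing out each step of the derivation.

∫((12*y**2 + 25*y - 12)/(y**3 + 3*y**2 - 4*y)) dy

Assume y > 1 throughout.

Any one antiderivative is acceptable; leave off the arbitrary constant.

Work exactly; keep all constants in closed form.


Step 1. Decompose ∫((12*y**2 + 25*y - 12)/(y**3 + 3*y**2 - 4*y)) dy by partial fractions, (12*y**2 + 25*y - 12)/(y**3 + 3*y**2 - 4*y) = 4/(y + 4) + 5/(y - 1) + 3/y: now ∫(3/y) dy + ∫(5/(y - 1)) dy + ∫(4/(y + 4)) dy.
Step 2. Evaluate the standard form [assuming y > 0]: now 3*log(y) + ∫(5/(y - 1)) dy + ∫(4/(y + 4)) dy.
Step 3. Evaluate the standard form [assuming y > 1]: now 3*log(y) + 5*log(y - 1) + ∫(4/(y + 4)) dy.
Step 4. Evaluate the standard form [assuming y > -4]: now 3*log(y) + 5*log(y - 1) + 4*log(y + 4).
Answer: 3*log(y) + 5*log(y - 1) + 4*log(y + 4).


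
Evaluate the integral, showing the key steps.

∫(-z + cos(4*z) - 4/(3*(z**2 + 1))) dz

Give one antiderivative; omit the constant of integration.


Step 1. Rewrite: now ∫(-z) dz + ∫(-4/(3*(z**2 + 1))) dz + ∫(cos(4*z)) dz.
Step 2. Evaluate the standard form: now -z**2/2 + ∫(-4/(3*(z**2 + 1))) dz + ∫(cos(4*z)) dz.
Step 3. Evaluate the standard form: now -z**2/2 - 4*atan(z)/3 + ∫(cos(4*z)) dz.
Step 4. Evaluate the standard form: now -z**2/2 + sin(4*z)/4 - 4*atan(z)/3.
Answer: -z**2/2 + sin(4*z)/4 - 4*atan(z)/3.


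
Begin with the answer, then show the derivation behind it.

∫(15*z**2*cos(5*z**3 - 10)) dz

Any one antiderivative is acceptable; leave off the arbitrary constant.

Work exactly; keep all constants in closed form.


The answer is sin(5*z**3 - 10).
Step 1. Substitute u = z**3 - 2, turning ∫(15*z**2*cos(5*z**3 - 10)) dz into ∫(5*cos(5*u)) du: now ∫(5*cos(5*u)) du.
Step 2. Evaluate the standard form: now sin(5*u).
Step 3. Substitute back u = z**3 - 2: now sin(5*z**3 - 10).
Answer: sin(5*z**3 - 10).


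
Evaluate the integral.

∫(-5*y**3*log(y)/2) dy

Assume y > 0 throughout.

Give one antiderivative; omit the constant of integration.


Answer: -5*y**4*log(y)/8 + 5*y**4/32.


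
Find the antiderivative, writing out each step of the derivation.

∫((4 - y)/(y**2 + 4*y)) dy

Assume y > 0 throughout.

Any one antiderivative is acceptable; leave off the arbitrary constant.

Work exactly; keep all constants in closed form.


Step 1. Decompose ∫((4 - y)/(y**2 + 4*y)) dy by partial fractions, (4 - y)/(y**2 + 4*y) = -2/(y + 4) + 1/y: now ∫(1/y) dy + ∫(-2/(y + 4)) dy.
Step 2. Evaluate the standard form [assuming y > 0]: now log(y) + ∫(-2/(y + 4)) dy.
Step 3. Evaluate the standard form [assuming y > -4]: now log(y) - 2*log(y + 4).
Answer: log(y) - 2*log(y + 4).


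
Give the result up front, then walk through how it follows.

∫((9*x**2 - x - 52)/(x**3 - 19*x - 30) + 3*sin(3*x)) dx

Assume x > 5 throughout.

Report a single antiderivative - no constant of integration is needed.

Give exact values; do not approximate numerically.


The answer is 3*log(x - 5) + 2*log(x + 2) + 4*log(x + 3) - cos(3*x).
Step 1. Rewrite: now ∫((9*x**2 - x - 52)/(x**3 - 19*x - 30)) dx + ∫(3*sin(3*x)) dx.
Step 2. Decompose ∫((9*x**2 - x - 52)/(x**3 - 19*x - 30)) dx by partial fractions, (9*x**2 - x - 52)/(x**3 - 19*x - 30) = 4/(x + 3) + 2/(x + 2) + 3/(x - 5): now ∫(3/(x - 5)) dx + ∫(2/(x + 2)) dx + ∫(4/(x + 3)) dx + ∫(3*sin(3*x)) dx.
Step 3. Evaluate the standard form [assuming x > -2]: now 2*log(x + 2) + ∫(3/(x - 5)) dx + ∫(4/(x + 3)) dx + ∫(3*sin(3*x)) dx.
Step 4. Evaluate the standard form [assuming x > -3]: now 2*log(x + 2) + 4*log(x + 3) + ∫(3/(x - 5)) dx + ∫(3*sin(3*x)) dx.
Step 5. Evaluate the standard form [assuming x > 5]: now 3*log(x - 5) + 2*log(x + 2) + 4*log(x + 3) + ∫(3*sin(3*x)) dx.
Step 6. Evaluate the standard form: now 3*log(x - 5) + 2*log(x + 2) + 4*log(x + 3) - cos(3*x).
Answer: 3*log(x - 5) + 2*log(x + 2) + 4*log(x + 3) - cos(3*x).


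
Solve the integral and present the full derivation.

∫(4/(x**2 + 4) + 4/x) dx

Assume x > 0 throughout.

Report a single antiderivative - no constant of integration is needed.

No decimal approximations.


Step 1. Rewrite: now ∫(4/x) dx + ∫(4/(x**2 + 4)) dx.
Step 2. Evaluate the standard form [assuming x > 0]: now 4*log(x) + ∫(4/(x**2 + 4)) dx.
Step 3. Evaluate the standard form: now 4*log(x) + 2*atan(x/2).
Answer: 4*log(x) + 2*atan(x/2).


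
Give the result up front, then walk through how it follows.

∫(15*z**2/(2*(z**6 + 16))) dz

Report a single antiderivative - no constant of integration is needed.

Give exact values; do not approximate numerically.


The answer is 5*atan(z**3/4)/8.
Step 1. Substitute u = z**3, turning ∫(15*z**2/(2*(z**6 + 16))) dz into ∫(5/(2*(u**2 + 16))) du: now ∫(5/(2*(u**2 + 16))) du.
Step 2. Evaluate the standard form: now 5*atan(u/4)/8.
Step 3. Substitute back u = z**3: now 5*atan(z**3/4)/8.
Answer: 5*atan(z**3/4)/8.


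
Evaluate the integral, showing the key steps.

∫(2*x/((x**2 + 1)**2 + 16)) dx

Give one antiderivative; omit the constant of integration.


Step 1. Substitute u = x**2 + 1, turning ∫(2*x/((x**2 + 1)**2 + 16)) dx into ∫(1/(u**2 + 16)) du: now ∫(1/(u**2 + 16)) du.
Step 2. Evaluate the standard form: now atan(u/4)/4.
Step 3. Substitute back u = x**2 + 1: now atan(x**2/4 + 1/4)/4.
Answer: atan(x**2/4 + 1/4)/4.


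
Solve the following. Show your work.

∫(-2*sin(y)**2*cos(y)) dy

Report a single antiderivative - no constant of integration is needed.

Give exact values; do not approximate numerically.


Step 1. Substitute u = sin(y), turning ∫(-2*sin(y)**2*cos(y)) dy into ∫(-2*u**2) du: now ∫(-2*u**2) du.
Step 2. Evaluate the standard form: now -2*u**3/3.
Step 3. Substitute back u = sin(y): now -2*sin(y)**3/3.
Answer: -2*sin(y)**3/3.


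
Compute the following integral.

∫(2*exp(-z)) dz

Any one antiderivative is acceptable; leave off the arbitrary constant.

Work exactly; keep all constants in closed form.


Answer: -2*exp(-z).


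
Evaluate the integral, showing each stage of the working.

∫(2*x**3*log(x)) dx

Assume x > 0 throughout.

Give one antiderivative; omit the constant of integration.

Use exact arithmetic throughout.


Step 1. Integrate ∫(2*x**3*log(x)) dx by parts with u = log(x), dv = (2*x**3) dx, so v = x**4/2 [assuming x > 0]: now x**4*log(x)/2 + ∫(-x**3/2) dx.
Step 2. Evaluate the standard form: now x**4*log(x)/2 - x**4/8.
Answer: x**4*log(x)/2 - x**4/8.


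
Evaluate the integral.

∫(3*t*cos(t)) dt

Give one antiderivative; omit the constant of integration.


Answer: 3*t*sin(t) + 3*cos(t).


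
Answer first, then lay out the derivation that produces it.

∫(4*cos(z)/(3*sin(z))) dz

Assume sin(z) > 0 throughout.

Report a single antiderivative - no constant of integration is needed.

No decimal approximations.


The answer is 4*log(sin(z))/3.
Step 1. Substitute u = sin(z), turning ∫(4*cos(z)/(3*sin(z))) dz into ∫(4/(3*u)) du: now ∫(4/(3*u)) du.
Step 2. Evaluate the standard form [assuming u > 0]: now 4*log(u)/3.
Step 3. Substitute back u = sin(z): now 4*log(sin(z))/3.
Answer: 4*log(sin(z))/3.


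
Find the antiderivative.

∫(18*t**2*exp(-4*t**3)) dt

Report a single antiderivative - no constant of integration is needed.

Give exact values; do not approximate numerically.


Answer: -3*exp(-4*t**3)/2.


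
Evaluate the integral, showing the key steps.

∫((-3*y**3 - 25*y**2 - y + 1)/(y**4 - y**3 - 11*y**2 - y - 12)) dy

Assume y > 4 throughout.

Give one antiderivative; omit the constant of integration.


Step 1. Decompose ∫((-3*y**3 - 25*y**2 - y + 1)/(y**4 - y**3 - 11*y**2 - y - 12)) dy by partial fractions, (-3*y**3 - 25*y**2 - y + 1)/(y**4 - y**3 - 11*y**2 - y - 12) = -2/(y**2 + 1) + 2/(y + 3) - 5/(y - 4): now ∫(-5/(y - 4)) dy + ∫(2/(y + 3)) dy + ∫(-2/(y**2 + 1)) dy.
Step 2. Evaluate the standard form [assuming y > -3]: now 2*log(y + 3) + ∫(-5/(y - 4)) dy + ∫(-2/(y**2 + 1)) dy.
Step 3. Evaluate the standard form [assuming y > 4]: now -5*log(y - 4) + 2*log(y + 3) + ∫(-2/(y**2 + 1)) dy.
Step 4. Evaluate the standard form: now -5*log(y - 4) + 2*log(y + 3) - 2*atan(y).
Answer: -5*log(y - 4) + 2*log(y + 3) - 2*atan(y).


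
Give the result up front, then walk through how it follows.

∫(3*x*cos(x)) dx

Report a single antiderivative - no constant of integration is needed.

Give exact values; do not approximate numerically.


The answer is 3*x*sin(x) + 3*cos(x).
Step 1. Integrate ∫(3*x*cos(x)) dx by parts with u = x, dv = (3*cos(x)) dx, so v = 3*sin(x): now 3*x*sin(x) + ∫(-3*sin(x)) dx.
Step 2. Evaluate the standard form: now 3*x*sin(x) + 3*cos(x).
Answer: 3*x*sin(x) + 3*cos(x).


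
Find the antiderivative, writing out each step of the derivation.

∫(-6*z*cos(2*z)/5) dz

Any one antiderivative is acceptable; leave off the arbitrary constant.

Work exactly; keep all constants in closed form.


Step 1. Integrate ∫(-6*z*cos(2*z)/5) dz by parts with u = z, dv = (-6*cos(2*z)/5) dz, so v = -3*sin(2*z)/5: now -3*z*sin(2*z)/5 + ∫(3*sin(2*z)/5) dz.
Step 2. Evaluate the standard form: now -3*z*sin(2*z)/5 - 3*cos(2*z)/10.
Answer: -3*z*sin(2*z)/5 - 3*cos(2*z)/10.


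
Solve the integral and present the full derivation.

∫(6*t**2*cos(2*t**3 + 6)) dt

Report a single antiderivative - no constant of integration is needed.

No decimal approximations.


Step 1. Substitute u = t**3 + 3, turning ∫(6*t**2*cos(2*t**3 + 6)) dt into ∫(2*cos(2*u)) du: now ∫(2*cos(2*u)) du.
Step 2. Evaluate the standard form: now sin(2*u).
Step 3. Substitute back u = t**3 + 3: now sin(2*t**3 + 6).
Answer: sin(2*t**3 + 6).


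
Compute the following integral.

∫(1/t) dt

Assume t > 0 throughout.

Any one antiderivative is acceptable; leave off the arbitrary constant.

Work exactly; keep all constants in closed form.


Answer: log(t).


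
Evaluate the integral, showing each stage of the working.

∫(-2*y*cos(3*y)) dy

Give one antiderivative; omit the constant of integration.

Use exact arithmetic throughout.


Step 1. Integrate ∫(-2*y*cos(3*y)) dy by parts with u = y, dv = (-2*cos(3*y)) dy, so v = -2*sin(3*y)/3: now -2*y*sin(3*y)/3 + ∫(2*sin(3*y)/3) dy.
Step 2. Evaluate the standard form: now -2*y*sin(3*y)/3 - 2*cos(3*y)/9.
Answer: -2*y*sin(3*y)/3 - 2*cos(3*y)/9.


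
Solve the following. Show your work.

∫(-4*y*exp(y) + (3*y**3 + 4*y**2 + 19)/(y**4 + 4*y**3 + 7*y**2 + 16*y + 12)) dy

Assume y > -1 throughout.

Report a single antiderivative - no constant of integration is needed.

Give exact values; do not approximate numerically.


Step 1. Rewrite: now ∫(-4*y*exp(y)) dy + ∫((3*y**3 + 4*y**2 + 19)/(y**4 + 4*y**3 + 7*y**2 + 16*y + 12)) dy.
Step 2. Integrate ∫(-4*y*exp(y)) dy by parts with u = y, dv = (-4*exp(y)) dy, so v = -4*exp(y): now -4*y*exp(y) + ∫((3*y**3 + 4*y**2 + 19)/(y**4 + 4*y**3 + 7*y**2 + 16*y + 12)) dy + ∫(4*exp(y)) dy.
Step 3. Evaluate the standard form: now -4*y*exp(y) + 4*exp(y) + ∫((3*y**3 + 4*y**2 + 19)/(y**4 + 4*y**3 + 7*y**2 + 16*y + 12)) dy.
Step 4. Decompose ∫((3*y**3 + 4*y**2 + 19)/(y**4 + 4*y**3 + 7*y**2 + 16*y + 12)) dy by partial fractions, (3*y**3 + 4*y**2 + 19)/(y**4 + 4*y**3 + 7*y**2 + 16*y + 12) = -3/(y**2 + 4) + 1/(y + 3) + 2/(y + 1): now -4*y*exp(y) + 4*exp(y) + ∫(2/(y + 1)) dy + ∫(1/(y + 3)) dy + ∫(-3/(y**2 + 4)) dy.
Step 5. Evaluate the standard form [assuming y > -3]: now -4*y*exp(y) + 4*exp(y) + log(y + 3) + ∫(2/(y + 1)) dy + ∫(-3/(y**2 + 4)) dy.
Step 6. Evaluate the standard form [assuming y > -1]: now -4*y*exp(y) + 4*exp(y) + 2*log(y + 1) + log(y + 3) + ∫(-3/(y**2 + 4)) dy.
Step 7. Evaluate the standard form: now -4*y*exp(y) + 4*exp(y) + 2*log(y + 1) + log(y + 3) - 3*atan(y/2)/2.
Answer: -4*y*exp(y) + 4*exp(y) + 2*log(y + 1) + log(y + 3) - 3*atan(y/2)/2.


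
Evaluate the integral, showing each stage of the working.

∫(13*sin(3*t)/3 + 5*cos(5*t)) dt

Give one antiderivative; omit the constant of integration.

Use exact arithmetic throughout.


Step 1. Rewrite: now ∫(13*sin(3*t)/3) dt + ∫(5*cos(5*t)) dt.
Step 2. Evaluate the standard form: now sin(5*t) + ∫(13*sin(3*t)/3) dt.
Step 3. Evaluate the standard form: now sin(5*t) - 13*cos(3*t)/9.
Answer: sin(5*t) - 13*cos(3*t)/9.


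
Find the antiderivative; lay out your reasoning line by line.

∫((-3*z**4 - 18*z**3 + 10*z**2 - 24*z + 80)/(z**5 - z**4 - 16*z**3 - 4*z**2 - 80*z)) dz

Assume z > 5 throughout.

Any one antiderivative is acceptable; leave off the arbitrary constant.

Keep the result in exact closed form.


Step 1. Decompose ∫((-3*z**4 - 18*z**3 + 10*z**2 - 24*z + 80)/(z**5 - z**4 - 16*z**3 - 4*z**2 - 80*z)) dz by partial fractions, (-3*z**4 - 18*z**3 + 10*z**2 - 24*z + 80)/(z**5 - z**4 - 16*z**3 - 4*z**2 - 80*z) = -2/(z**2 + 4) + 1/(z + 4) - 3/(z - 5) - 1/z: now ∫(-1/z) dz + ∫(-3/(z - 5)) dz + ∫(1/(z + 4)) dz + ∫(-2/(z**2 + 4)) dz.
Step 2. Evaluate the standard form [assuming z > 0]: now -log(z) + ∫(-3/(z - 5)) dz + ∫(1/(z + 4)) dz + ∫(-2/(z**2 + 4)) dz.
Step 3. Evaluate the standard form [assuming z > -4]: now -log(z) + log(z + 4) + ∫(-3/(z - 5)) dz + ∫(-2/(z**2 + 4)) dz.
Step 4. Evaluate the standard form [assuming z > 5]: now -log(z) - 3*log(z - 5) + log(z + 4) + ∫(-2/(z**2 + 4)) dz.
Step 5. Evaluate the standard form: now -log(z) - 3*log(z - 5) + log(z + 4) - atan(z/2).
Answer: -log(z) - 3*log(z - 5) + log(z + 4) - atan(z/2).


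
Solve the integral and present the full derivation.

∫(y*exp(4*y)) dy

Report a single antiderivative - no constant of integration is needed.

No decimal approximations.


Step 1. Integrate ∫(y*exp(4*y)) dy by parts with u = y, dv = (exp(4*y)) dy, so v = exp(4*y)/4: now y*exp(4*y)/4 + ∫(-exp(4*y)/4) dy.
Step 2. Evaluate the standard form: now y*exp(4*y)/4 - exp(4*y)/16.
Answer: y*exp(4*y)/4 - exp(4*y)/16.


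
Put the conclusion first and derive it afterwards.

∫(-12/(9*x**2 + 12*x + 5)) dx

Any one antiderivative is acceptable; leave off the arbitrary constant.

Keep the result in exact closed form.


The answer is -4*atan(3*x + 2).
Step 1. Substitute u = 3*x + 2, turning ∫(-12/(9*x**2 + 12*x + 5)) dx into ∫(-4/(u**2 + 1)) du: now ∫(-4/(u**2 + 1)) du.
Step 2. Evaluate the standard form: now -4*atan(u).
Step 3. Substitute back u = 3*x + 2: now -4*atan(3*x + 2).
Answer: -4*atan(3*x + 2).


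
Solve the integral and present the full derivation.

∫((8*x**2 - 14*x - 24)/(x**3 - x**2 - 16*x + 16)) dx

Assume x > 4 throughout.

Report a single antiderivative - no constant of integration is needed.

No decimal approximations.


Step 1. Decompose ∫((8*x**2 - 14*x - 24)/(x**3 - x**2 - 16*x + 16)) dx by partial fractions, (8*x**2 - 14*x - 24)/(x**3 - x**2 - 16*x + 16) = 4/(x + 4) + 2/(x - 1) + 2/(x - 4): now ∫(2/(x - 4)) dx + ∫(2/(x - 1)) dx + ∫(4/(x + 4)) dx.
Step 2. Evaluate the standard form [assuming x > -4]: now 4*log(x + 4) + ∫(2/(x - 4)) dx + ∫(2/(x - 1)) dx.
Step 3. Evaluate the standard form [assuming x > 1]: now 2*log(x - 1) + 4*log(x + 4) + ∫(2/(x - 4)) dx.
Step 4. Evaluate the standard form [assuming x > 4]: now 2*log(x - 4) + 2*log(x - 1) + 4*log(x + 4).
Answer: 2*log(x - 4) + 2*log(x - 1) + 4*log(x + 4).


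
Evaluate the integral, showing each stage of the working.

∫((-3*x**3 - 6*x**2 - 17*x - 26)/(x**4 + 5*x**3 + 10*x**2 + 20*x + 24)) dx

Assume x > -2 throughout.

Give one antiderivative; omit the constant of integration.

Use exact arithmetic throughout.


Step 1. Decompose ∫((-3*x**3 - 6*x**2 - 17*x - 26)/(x**4 + 5*x**3 + 10*x**2 + 20*x + 24)) dx by partial fractions, (-3*x**3 - 6*x**2 - 17*x - 26)/(x**4 + 5*x**3 + 10*x**2 + 20*x + 24) = -1/(x**2 + 4) - 4/(x + 3) + 1/(x + 2): now ∫(1/(x + 2)) dx + ∫(-4/(x + 3)) dx + ∫(-1/(x**2 + 4)) dx.
Step 2. Evaluate the standard form [assuming x > -2]: now log(x + 2) + ∫(-4/(x + 3)) dx + ∫(-1/(x**2 + 4)) dx.
Step 3. Evaluate the standard form [assuming x > -3]: now log(x + 2) - 4*log(x + 3) + ∫(-1/(x**2 + 4)) dx.
Step 4. Evaluate the standard form: now log(x + 2) - 4*log(x + 3) - atan(x/2)/2.
Answer: log(x + 2) - 4*log(x + 3) - atan(x/2)/2.


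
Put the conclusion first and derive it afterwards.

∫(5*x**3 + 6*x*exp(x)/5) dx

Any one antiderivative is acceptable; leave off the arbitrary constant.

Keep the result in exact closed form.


The answer is 5*x**4/4 + 6*x*exp(x)/5 - 6*exp(x)/5.
Step 1. Rewrite: now ∫(5*x**3) dx + ∫(6*x*exp(x)/5) dx.
Step 2. Evaluate the standard form: now 5*x**4/4 + ∫(6*x*exp(x)/5) dx.
Step 3. Integrate ∫(6*x*exp(x)/5) dx by parts with u = x, dv = (6*exp(x)/5) dx, so v = 6*exp(x)/5: now 5*x**4/4 + 6*x*exp(x)/5 + ∫(-6*exp(x)/5) dx.
Step 4. Evaluate the standard form: now 5*x**4/4 + 6*x*exp(x)/5 - 6*exp(x)/5.
Answer: 5*x**4/4 + 6*x*exp(x)/5 - 6*exp(x)/5.


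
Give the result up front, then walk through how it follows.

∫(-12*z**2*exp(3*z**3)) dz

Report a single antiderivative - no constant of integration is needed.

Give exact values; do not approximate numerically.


The answer is -4*exp(3*z**3)/3.
Step 1. Substitute u = z**3, turning ∫(-12*z**2*exp(3*z**3)) dz into ∫(-4*exp(3*u)) du: now ∫(-4*exp(3*u)) du.
Step 2. Evaluate the standard form: now -4*exp(3*u)/3.
Step 3. Substitute back u = z**3: now -4*exp(3*z**3)/3.
Answer: -4*exp(3*z**3)/3.


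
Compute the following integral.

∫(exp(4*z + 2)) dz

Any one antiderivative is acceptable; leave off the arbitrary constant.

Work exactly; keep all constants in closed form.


Answer: exp(4*z + 2)/4.


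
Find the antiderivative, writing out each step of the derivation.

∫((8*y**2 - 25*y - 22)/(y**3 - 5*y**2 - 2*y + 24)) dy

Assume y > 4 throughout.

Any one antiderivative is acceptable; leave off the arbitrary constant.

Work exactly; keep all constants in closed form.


Step 1. Decompose ∫((8*y**2 - 25*y - 22)/(y**3 - 5*y**2 - 2*y + 24)) dy by partial fractions, (8*y**2 - 25*y - 22)/(y**3 - 5*y**2 - 2*y + 24) = 2/(y + 2) + 5/(y - 3) + 1/(y - 4): now ∫(1/(y - 4)) dy + ∫(5/(y - 3)) dy + ∫(2/(y + 2)) dy.
Step 2. Evaluate the standard form [assuming y > -2]: now 2*log(y + 2) + ∫(1/(y - 4)) dy + ∫(5/(y - 3)) dy.
Step 3. Evaluate the standard form [assuming y > 3]: now 5*log(y - 3) + 2*log(y + 2) + ∫(1/(y - 4)) dy.
Step 4. Evaluate the standard form [assuming y > 4]: now log(y - 4) + 5*log(y - 3) + 2*log(y + 2).
Answer: log(y - 4) + 5*log(y - 3) + 2*log(y + 2).


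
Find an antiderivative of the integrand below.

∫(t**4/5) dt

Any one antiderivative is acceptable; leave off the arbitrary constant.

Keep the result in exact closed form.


Answer: t**5/25.


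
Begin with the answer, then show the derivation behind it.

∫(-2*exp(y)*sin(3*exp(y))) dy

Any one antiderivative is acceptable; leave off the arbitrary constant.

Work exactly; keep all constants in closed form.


The answer is 2*cos(3*exp(y))/3.
Step 1. Substitute u = exp(y), turning ∫(-2*exp(y)*sin(3*exp(y))) dy into ∫(-2*sin(3*u)) du: now ∫(-2*sin(3*u)) du.
Step 2. Evaluate the standard form: now 2*cos(3*u)/3.
Step 3. Substitute back u = exp(y): now 2*cos(3*exp(y))/3.
Answer: 2*cos(3*exp(y))/3.


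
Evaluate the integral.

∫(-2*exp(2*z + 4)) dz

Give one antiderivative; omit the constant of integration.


Answer: -exp(2*z + 4).


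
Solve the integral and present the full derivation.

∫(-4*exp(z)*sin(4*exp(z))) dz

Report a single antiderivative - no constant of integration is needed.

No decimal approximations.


Step 1. Substitute u = exp(z), turning ∫(-4*exp(z)*sin(4*exp(z))) dz into ∫(-4*sin(4*u)) du: now ∫(-4*sin(4*u)) du.
Step 2. Evaluate the standard form: now cos(4*u).
Step 3. Substitute back u = exp(z): now cos(4*exp(z)).
Answer: cos(4*exp(z)).


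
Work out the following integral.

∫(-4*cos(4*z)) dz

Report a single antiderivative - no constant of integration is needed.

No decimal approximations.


Answer: -sin(4*z).


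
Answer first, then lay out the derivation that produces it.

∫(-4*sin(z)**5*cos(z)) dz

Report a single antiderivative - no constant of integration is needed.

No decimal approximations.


The answer is -2*sin(z)**6/3.
Step 1. Substitute u = sin(z), turning ∫(-4*sin(z)**5*cos(z)) dz into ∫(-4*u**5) du: now ∫(-4*u**5) du.
Step 2. Evaluate the standard form: now -2*u**6/3.
Step 3. Substitute back u = sin(z): now -2*sin(z)**6/3.
Answer: -2*sin(z)**6/3.


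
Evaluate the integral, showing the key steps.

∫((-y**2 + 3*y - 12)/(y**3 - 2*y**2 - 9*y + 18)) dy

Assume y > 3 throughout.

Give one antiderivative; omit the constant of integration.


Step 1. Decompose ∫((-y**2 + 3*y - 12)/(y**3 - 2*y**2 - 9*y + 18)) dy by partial fractions, (-y**2 + 3*y - 12)/(y**3 - 2*y**2 - 9*y + 18) = -1/(y + 3) + 2/(y - 2) - 2/(y - 3): now ∫(-2/(y - 3)) dy + ∫(2/(y - 2)) dy + ∫(-1/(y + 3)) dy.
Step 2. Evaluate the standard form [assuming y > 2]: now 2*log(y - 2) + ∫(-2/(y - 3)) dy + ∫(-1/(y + 3)) dy.
Step 3. Evaluate the standard form [assuming y > 3]: now -2*log(y - 3) + 2*log(y - 2) + ∫(-1/(y + 3)) dy.
Step 4. Evaluate the standard form [assuming y > -3]: now -2*log(y - 3) + 2*log(y - 2) - log(y + 3).
Answer: -2*log(y - 3) + 2*log(y - 2) - log(y + 3).


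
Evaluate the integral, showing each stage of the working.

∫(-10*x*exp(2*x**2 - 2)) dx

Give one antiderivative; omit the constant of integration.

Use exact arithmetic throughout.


Step 1. Substitute u = x**2 - 1, turning ∫(-10*x*exp(2*x**2 - 2)) dx into ∫(-5*exp(2*u)) du: now ∫(-5*exp(2*u)) du.
Step 2. Evaluate the standard form: now -5*exp(2*u)/2.
Step 3. Substitute back u = x**2 - 1: now -5*exp(2*x**2 - 2)/2.
Answer: -5*exp(2*x**2 - 2)/2.


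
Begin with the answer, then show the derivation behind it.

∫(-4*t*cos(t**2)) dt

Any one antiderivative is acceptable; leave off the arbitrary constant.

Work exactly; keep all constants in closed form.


The answer is -2*sin(t**2).
Step 1. Substitute u = t**2, turning ∫(-4*t*cos(t**2)) dt into ∫(-2*cos(u)) du: now ∫(-2*cos(u)) du.
Step 2. Evaluate the standard form: now -2*sin(u).
Step 3. Substitute back u = t**2: now -2*sin(t**2).
Answer: -2*sin(t**2).


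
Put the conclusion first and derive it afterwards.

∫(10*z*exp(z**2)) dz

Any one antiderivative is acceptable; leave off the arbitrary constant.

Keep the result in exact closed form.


The answer is 5*exp(z**2).
Step 1. Substitute u = z**2, turning ∫(10*z*exp(z**2)) dz into ∫(5*exp(u)) du: now ∫(5*exp(u)) du.
Step 2. Evaluate the standard form: now 5*exp(u).
Step 3. Substitute back u = z**2: now 5*exp(z**2).
Answer: 5*exp(z**2).


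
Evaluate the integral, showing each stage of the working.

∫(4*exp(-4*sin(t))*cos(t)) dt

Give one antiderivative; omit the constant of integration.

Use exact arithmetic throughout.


Step 1. Substitute u = sin(t), turning ∫(4*exp(-4*sin(t))*cos(t)) dt into ∫(4*exp(-4*u)) du: now ∫(4*exp(-4*u)) du.
Step 2. Evaluate the standard form: now -exp(-4*u).
Step 3. Substitute back u = sin(t): now -exp(-4*sin(t)).
Answer: -exp(-4*sin(t)).


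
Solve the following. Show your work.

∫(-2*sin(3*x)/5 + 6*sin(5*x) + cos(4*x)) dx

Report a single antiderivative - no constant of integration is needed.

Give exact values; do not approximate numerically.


Step 1. Rewrite: now ∫(-2*sin(3*x)/5) dx + ∫(6*sin(5*x)) dx + ∫(cos(4*x)) dx.
Step 2. Evaluate the standard form: now -6*cos(5*x)/5 + ∫(-2*sin(3*x)/5) dx + ∫(cos(4*x)) dx.
Step 3. Evaluate the standard form: now 2*cos(3*x)/15 - 6*cos(5*x)/5 + ∫(cos(4*x)) dx.
Step 4. Evaluate the standard form: now sin(4*x)/4 + 2*cos(3*x)/15 - 6*cos(5*x)/5.
Answer: sin(4*x)/4 + 2*cos(3*x)/15 - 6*cos(5*x)/5.


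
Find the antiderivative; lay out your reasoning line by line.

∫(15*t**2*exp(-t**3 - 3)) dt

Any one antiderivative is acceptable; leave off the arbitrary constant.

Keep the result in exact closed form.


Step 1. Substitute u = t**3 + 3, turning ∫(15*t**2*exp(-t**3 - 3)) dt into ∫(5*exp(-u)) du: now ∫(5*exp(-u)) du.
Step 2. Evaluate the standard form: now -5*exp(-u).
Step 3. Substitute back u = t**3 + 3: now -5*exp(-t**3 - 3).
Answer: -5*exp(-t**3 - 3).
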